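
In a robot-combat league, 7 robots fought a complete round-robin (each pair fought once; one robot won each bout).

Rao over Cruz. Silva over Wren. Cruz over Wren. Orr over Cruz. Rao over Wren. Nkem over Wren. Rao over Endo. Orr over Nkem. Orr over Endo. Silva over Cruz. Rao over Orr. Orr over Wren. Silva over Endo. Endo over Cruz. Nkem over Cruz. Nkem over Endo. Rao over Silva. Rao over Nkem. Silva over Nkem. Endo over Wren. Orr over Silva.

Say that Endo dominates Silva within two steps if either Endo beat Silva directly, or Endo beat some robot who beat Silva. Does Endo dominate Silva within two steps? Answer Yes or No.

No

Endo did not beat Silva directly.
Endo beat Cruz, Wren, but each of them lost to Silva. No two-step path.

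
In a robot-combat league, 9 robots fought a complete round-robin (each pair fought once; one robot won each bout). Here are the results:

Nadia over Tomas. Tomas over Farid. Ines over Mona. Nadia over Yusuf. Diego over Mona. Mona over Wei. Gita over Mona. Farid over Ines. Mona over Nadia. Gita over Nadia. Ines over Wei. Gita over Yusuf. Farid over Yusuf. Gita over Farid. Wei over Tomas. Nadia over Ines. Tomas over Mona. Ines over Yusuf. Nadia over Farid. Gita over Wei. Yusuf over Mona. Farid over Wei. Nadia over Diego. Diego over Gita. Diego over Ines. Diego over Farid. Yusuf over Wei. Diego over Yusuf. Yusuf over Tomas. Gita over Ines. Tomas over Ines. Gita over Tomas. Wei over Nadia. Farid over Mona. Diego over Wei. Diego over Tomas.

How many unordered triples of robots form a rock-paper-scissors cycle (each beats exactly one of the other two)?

15

Win totals: Mona 2, Farid 4, Gita 7, Wei 2, Ines 3, Diego 7, Tomas 3, Yusuf 3, Nadia 5.
A robot with w wins dominates both others in C(w,2) triples; summing gives 1 + 6 + 21 + 1 + 3 + 21 + 3 + 3 + 10 = 69 transitive triples.
Total triples C(9,3) = 84, so cyclic triples = 84 − 69 = 15.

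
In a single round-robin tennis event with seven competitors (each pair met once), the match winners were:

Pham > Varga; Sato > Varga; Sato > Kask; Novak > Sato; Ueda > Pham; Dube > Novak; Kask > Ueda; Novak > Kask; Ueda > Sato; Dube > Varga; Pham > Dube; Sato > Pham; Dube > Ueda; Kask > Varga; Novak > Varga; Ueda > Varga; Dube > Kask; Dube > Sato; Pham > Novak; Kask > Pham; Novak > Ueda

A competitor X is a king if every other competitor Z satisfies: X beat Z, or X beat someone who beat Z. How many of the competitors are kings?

Sato reaches everyone (king).
Varga cannot reach Sato, Kask, Novak, Pham, Dube, Ueda in two steps.
Kask reaches everyone (king).
Novak cannot reach Dube in two steps.
Pham reaches everyone (king).
Dube reaches everyone (king).
Ueda reaches everyone (king).
Kings: Sato, Kask, Pham, Dube, Ueda — 5.

5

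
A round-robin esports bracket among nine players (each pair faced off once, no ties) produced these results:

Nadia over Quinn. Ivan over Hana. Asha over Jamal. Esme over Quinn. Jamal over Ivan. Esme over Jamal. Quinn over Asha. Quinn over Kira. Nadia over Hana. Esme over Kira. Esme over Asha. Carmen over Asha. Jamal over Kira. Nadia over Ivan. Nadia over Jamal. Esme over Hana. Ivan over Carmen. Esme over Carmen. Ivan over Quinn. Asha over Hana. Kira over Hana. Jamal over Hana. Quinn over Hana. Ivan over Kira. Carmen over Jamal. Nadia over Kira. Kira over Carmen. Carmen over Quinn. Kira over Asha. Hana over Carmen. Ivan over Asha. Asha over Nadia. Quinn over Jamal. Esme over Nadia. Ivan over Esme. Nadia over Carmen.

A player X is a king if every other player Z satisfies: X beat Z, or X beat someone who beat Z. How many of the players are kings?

Carmen cannot reach Esme in two steps.
Ivan reaches everyone (king).
Hana cannot reach Ivan, Esme, Kira, Nadia in two steps.
Quinn cannot reach Esme in two steps.
Esme reaches everyone (king).
Kira cannot reach Ivan, Esme in two steps.
Asha cannot reach Esme in two steps.
Nadia reaches everyone (king).
Jamal cannot reach Nadia in two steps.
Kings: Ivan, Esme, Nadia — 3.

3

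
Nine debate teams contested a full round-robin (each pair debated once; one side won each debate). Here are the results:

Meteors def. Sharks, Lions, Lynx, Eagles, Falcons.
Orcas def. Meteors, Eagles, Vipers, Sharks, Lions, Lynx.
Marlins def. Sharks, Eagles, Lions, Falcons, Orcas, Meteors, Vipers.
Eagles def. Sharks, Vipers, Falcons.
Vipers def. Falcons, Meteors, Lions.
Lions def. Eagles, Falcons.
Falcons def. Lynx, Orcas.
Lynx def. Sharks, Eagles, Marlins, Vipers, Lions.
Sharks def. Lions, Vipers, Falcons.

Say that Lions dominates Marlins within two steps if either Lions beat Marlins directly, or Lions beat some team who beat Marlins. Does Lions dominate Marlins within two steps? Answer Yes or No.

Lions did not beat Marlins directly.
Lions beat Falcons, Eagles, but each of them lost to Marlins. No two-step path.

No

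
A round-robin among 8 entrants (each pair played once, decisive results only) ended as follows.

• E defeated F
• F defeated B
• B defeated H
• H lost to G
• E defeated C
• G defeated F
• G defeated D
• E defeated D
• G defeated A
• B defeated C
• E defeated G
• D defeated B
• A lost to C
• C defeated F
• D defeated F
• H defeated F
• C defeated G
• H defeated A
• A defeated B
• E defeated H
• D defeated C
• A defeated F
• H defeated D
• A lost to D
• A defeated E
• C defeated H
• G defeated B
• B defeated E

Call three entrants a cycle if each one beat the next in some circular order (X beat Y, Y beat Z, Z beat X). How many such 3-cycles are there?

15

Win totals: A 3, B 3, C 4, D 4, E 5, F 1, G 5, H 3.
An entrant with w wins dominates both others in C(w,2) triples; summing gives 3 + 3 + 6 + 6 + 10 + 0 + 10 + 3 = 41 transitive triples.
Total triples C(8,3) = 56, so cyclic triples = 56 − 41 = 15.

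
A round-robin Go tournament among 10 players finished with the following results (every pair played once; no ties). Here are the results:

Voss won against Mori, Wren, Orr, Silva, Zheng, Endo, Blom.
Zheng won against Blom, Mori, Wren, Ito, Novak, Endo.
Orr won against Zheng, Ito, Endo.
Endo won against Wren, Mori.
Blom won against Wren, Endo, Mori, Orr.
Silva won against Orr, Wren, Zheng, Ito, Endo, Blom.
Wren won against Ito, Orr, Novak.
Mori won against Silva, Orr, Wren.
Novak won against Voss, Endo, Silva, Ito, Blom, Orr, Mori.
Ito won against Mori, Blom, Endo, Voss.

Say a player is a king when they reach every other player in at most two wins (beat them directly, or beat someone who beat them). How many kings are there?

5

Novak reaches everyone (king).
Endo cannot reach Blom, Zheng, Voss in two steps.
Wren reaches everyone (king).
Blom cannot reach Voss in two steps.
Silva reaches everyone (king).
Orr cannot reach Silva in two steps.
Mori cannot reach Voss in two steps.
Ito cannot reach Novak in two steps.
Zheng reaches everyone (king).
Voss reaches everyone (king).
Kings: Novak, Wren, Silva, Zheng, Voss — 5.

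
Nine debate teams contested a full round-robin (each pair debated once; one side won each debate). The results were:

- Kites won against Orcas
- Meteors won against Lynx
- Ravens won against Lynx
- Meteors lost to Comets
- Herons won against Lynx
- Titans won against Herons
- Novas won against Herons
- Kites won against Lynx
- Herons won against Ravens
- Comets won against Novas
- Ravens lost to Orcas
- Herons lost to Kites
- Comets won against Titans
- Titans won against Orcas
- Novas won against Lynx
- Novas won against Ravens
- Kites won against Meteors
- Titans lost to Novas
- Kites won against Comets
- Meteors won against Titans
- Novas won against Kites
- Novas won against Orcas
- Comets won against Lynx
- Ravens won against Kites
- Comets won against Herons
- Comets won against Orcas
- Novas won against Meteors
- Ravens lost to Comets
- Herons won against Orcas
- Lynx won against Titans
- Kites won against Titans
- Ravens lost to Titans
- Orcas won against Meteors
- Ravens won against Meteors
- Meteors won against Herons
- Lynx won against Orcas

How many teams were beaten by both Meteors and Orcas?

0

Meteors beat: Lynx, Herons, Titans.
Orcas beat: Meteors, Ravens.
No one was beaten by both.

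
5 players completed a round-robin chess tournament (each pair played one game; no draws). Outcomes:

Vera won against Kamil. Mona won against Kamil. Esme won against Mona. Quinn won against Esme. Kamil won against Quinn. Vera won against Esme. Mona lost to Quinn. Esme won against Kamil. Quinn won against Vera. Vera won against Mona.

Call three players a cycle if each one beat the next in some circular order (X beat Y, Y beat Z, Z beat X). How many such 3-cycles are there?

3

Win totals: Quinn 3, Kamil 1, Vera 3, Esme 2, Mona 1.
A player with w wins dominates both others in C(w,2) triples; summing gives 3 + 0 + 3 + 1 + 0 = 7 transitive triples.
Total triples C(5,3) = 10, so cyclic triples = 10 − 7 = 3.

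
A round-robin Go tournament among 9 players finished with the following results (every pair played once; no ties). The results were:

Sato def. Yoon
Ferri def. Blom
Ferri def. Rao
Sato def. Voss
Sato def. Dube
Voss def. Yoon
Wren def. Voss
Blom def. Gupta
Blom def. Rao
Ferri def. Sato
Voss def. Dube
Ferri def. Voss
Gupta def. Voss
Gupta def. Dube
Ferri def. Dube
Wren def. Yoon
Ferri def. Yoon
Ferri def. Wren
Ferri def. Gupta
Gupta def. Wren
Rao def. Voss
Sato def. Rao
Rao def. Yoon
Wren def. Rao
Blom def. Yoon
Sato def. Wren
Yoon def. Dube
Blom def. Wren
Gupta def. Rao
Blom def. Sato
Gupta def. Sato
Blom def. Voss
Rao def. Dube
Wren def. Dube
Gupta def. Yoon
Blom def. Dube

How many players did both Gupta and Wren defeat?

Gupta beat: Dube, Rao, Yoon, Voss, Sato, Wren.
Wren beat: Dube, Rao, Yoon, Voss.
Both beat: Dube, Rao, Yoon, Voss — 4.

4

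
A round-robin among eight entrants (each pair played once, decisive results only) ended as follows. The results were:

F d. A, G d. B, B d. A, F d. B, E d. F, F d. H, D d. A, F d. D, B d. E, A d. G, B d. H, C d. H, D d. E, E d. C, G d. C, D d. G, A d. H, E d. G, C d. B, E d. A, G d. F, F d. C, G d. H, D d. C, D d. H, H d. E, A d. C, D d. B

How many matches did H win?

H's results: beat E; lost to A, B, C, D, F, G.
That is 1 win.

1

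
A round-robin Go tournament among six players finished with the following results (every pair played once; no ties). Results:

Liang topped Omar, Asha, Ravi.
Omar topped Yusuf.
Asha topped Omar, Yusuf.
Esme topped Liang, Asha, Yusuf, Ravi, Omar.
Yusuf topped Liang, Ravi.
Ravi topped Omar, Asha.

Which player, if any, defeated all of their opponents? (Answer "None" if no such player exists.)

Esme

Esme has 5 wins out of 5 opponents — a perfect record.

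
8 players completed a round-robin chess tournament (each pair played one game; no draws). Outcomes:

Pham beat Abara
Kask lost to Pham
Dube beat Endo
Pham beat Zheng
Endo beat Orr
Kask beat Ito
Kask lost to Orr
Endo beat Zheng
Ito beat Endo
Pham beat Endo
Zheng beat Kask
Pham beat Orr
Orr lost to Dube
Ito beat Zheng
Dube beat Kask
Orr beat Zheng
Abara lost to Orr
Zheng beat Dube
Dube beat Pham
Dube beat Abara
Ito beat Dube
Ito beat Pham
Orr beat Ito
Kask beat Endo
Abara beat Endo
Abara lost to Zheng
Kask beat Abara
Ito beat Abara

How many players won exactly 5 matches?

3

Win totals: Abara 1, Orr 4, Endo 2, Ito 5, Kask 3, Zheng 3, Pham 5, Dube 5.
Exactly 5: Ito, Pham, Dube — 3 players.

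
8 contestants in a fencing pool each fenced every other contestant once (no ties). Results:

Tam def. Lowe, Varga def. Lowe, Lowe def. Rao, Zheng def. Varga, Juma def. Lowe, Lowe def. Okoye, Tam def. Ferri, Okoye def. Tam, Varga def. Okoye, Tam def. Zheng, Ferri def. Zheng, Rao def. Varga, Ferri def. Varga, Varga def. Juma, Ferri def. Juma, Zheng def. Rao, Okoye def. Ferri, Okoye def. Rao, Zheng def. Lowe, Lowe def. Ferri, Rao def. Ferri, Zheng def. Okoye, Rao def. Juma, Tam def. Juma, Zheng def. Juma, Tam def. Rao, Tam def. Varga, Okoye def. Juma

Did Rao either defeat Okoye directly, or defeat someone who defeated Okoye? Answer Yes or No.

Yes

Rao did not beat Okoye directly.
Rao beat Varga, Juma, Ferri. Of those, Varga beat Okoye.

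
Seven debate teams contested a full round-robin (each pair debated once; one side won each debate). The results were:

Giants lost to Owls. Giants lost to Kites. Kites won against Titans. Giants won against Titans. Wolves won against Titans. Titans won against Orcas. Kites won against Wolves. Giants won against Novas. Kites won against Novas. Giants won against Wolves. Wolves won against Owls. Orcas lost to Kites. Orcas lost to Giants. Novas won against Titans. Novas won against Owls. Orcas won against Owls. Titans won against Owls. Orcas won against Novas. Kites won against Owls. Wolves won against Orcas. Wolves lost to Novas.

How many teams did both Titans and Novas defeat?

1

Titans beat: Owls, Orcas.
Novas beat: Wolves, Owls, Titans.
Both beat: Owls — 1.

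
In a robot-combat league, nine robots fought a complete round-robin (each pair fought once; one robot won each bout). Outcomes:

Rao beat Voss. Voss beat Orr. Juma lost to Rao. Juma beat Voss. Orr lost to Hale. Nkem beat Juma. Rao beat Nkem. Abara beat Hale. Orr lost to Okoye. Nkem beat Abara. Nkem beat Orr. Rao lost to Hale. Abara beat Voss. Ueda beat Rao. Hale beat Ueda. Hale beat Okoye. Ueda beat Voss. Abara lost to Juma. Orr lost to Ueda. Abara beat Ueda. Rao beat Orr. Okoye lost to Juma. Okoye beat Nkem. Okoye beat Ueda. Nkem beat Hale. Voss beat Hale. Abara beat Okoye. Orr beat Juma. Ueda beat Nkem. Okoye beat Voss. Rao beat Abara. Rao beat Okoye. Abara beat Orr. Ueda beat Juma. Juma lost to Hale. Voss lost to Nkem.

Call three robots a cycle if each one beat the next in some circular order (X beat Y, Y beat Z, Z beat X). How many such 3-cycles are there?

19

Win totals: Hale 5, Voss 2, Orr 1, Juma 3, Nkem 5, Okoye 4, Rao 6, Ueda 5, Abara 5.
A robot with w wins dominates both others in C(w,2) triples; summing gives 10 + 1 + 0 + 3 + 10 + 6 + 15 + 10 + 10 = 65 transitive triples.
Total triples C(9,3) = 84, so cyclic triples = 84 − 65 = 19.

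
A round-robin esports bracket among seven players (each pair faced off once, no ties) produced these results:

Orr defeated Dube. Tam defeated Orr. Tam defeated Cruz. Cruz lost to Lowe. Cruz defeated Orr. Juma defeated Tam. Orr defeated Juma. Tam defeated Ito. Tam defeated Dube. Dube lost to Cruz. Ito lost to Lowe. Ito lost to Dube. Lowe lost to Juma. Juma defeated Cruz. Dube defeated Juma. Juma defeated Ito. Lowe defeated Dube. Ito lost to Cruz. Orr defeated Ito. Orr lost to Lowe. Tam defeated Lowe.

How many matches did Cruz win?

Cruz's results: beat Ito, Orr, Dube; lost to Lowe, Juma, Tam.
That is 3 wins.

3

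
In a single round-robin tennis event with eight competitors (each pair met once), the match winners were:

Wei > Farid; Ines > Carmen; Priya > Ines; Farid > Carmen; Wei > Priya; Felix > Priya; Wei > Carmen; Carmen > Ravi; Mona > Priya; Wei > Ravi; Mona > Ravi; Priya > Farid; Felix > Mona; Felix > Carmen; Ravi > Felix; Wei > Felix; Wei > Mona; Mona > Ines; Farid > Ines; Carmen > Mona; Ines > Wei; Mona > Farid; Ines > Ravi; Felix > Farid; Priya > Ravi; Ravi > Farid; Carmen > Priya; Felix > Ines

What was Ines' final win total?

Ines' results: beat Ravi, Wei, Carmen; lost to Farid, Priya, Felix, Mona.
That is 3 wins.

3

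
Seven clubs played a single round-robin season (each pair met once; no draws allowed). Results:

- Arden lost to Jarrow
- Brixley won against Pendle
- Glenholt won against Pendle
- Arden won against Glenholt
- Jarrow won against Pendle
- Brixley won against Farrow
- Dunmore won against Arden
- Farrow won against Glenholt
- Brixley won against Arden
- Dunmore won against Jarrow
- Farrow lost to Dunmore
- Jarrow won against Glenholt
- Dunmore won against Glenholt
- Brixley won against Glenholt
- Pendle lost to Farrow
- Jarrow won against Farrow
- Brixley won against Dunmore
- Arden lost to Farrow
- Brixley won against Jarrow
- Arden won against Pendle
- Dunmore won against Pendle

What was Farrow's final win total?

Farrow's results: beat Arden, Glenholt, Pendle; lost to Jarrow, Brixley, Dunmore.
That is 3 wins.

3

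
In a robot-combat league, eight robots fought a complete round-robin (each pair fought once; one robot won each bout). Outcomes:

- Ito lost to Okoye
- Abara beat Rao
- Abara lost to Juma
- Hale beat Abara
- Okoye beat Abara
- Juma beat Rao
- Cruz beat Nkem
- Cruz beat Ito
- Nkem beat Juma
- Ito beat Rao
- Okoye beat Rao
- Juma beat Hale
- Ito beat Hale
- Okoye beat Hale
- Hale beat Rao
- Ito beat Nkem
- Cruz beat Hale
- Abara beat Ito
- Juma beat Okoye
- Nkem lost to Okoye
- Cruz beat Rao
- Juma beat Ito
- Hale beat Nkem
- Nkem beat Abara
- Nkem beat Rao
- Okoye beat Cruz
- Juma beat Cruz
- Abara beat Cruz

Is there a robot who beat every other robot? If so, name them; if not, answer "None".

Highest win total is Okoye with 6 (out of 7 possible).
Okoye lost to Juma, so no robot went undefeated.

None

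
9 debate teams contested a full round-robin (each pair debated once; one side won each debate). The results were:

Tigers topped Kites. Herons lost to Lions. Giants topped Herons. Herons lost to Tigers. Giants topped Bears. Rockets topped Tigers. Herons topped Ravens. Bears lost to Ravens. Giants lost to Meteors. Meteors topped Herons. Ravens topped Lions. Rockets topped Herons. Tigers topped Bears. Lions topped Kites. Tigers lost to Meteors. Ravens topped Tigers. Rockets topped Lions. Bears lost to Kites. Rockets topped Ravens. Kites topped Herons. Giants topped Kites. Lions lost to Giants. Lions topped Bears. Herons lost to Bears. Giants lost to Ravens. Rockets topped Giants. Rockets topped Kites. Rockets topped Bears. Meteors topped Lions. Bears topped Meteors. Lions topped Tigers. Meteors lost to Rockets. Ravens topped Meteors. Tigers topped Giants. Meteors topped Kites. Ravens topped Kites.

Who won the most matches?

Win totals: Meteors 5, Giants 4, Tigers 4, Rockets 8, Herons 1, Ravens 6, Bears 2, Kites 2, Lions 4.
Rockets leads with 8 wins (next highest: 6).

Rockets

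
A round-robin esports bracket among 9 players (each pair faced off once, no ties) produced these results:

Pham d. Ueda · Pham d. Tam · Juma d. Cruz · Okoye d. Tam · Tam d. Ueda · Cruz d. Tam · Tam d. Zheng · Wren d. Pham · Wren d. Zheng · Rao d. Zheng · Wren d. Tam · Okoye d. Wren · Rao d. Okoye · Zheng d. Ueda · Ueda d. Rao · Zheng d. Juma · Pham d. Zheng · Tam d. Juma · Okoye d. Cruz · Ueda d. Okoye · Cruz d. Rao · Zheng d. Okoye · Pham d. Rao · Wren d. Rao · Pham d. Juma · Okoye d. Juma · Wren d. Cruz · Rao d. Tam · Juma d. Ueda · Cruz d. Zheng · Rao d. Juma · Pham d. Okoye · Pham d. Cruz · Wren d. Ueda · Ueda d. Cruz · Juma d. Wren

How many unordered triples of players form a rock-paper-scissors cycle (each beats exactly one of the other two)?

Win totals: Rao 4, Zheng 3, Cruz 3, Okoye 4, Wren 6, Juma 3, Tam 3, Ueda 3, Pham 7.
A player with w wins dominates both others in C(w,2) triples; summing gives 6 + 3 + 3 + 6 + 15 + 3 + 3 + 3 + 21 = 63 transitive triples.
Total triples C(9,3) = 84, so cyclic triples = 84 − 63 = 21.

21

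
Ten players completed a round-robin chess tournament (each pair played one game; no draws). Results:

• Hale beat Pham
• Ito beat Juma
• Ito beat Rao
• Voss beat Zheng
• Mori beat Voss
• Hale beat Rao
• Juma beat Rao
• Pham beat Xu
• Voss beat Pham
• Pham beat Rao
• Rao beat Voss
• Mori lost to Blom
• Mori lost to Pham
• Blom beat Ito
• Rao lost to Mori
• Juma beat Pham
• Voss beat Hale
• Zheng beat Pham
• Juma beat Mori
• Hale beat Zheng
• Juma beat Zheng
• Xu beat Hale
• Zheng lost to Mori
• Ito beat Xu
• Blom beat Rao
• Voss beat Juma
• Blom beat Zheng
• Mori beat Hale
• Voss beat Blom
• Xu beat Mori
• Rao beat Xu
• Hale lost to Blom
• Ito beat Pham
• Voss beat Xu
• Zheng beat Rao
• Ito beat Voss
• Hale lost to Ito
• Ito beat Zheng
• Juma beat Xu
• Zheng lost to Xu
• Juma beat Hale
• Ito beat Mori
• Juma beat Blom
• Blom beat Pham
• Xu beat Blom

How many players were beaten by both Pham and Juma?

3

Pham beat: Mori, Xu, Rao.
Juma beat: Blom, Mori, Xu, Pham, Rao, Hale, Zheng.
Both beat: Mori, Xu, Rao — 3.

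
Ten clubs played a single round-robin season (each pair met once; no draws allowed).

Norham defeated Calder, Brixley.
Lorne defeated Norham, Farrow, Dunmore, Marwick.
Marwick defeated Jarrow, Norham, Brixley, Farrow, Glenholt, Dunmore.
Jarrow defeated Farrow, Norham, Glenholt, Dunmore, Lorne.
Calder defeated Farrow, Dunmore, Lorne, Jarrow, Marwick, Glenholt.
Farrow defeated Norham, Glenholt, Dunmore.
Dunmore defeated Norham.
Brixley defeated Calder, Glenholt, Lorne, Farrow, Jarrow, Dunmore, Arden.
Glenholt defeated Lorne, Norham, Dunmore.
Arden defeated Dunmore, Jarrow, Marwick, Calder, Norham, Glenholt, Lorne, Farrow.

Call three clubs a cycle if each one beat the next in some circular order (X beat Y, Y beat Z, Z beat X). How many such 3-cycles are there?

18

Win totals: Farrow 3, Lorne 4, Marwick 6, Calder 6, Dunmore 1, Norham 2, Arden 8, Glenholt 3, Jarrow 5, Brixley 7.
A club with w wins dominates both others in C(w,2) triples; summing gives 3 + 6 + 15 + 15 + 0 + 1 + 28 + 3 + 10 + 21 = 102 transitive triples.
Total triples C(10,3) = 120, so cyclic triples = 120 − 102 = 18.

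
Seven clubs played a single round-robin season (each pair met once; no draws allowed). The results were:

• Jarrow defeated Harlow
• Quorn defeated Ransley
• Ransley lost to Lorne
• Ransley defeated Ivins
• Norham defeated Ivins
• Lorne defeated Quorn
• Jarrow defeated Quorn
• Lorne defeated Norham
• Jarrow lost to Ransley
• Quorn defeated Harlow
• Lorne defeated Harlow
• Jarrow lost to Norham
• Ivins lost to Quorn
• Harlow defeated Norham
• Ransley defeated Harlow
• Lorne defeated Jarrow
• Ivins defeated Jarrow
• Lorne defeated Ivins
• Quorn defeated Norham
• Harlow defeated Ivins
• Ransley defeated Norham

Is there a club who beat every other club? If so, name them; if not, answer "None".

Lorne has 6 wins out of 6 opponents — a perfect record.

Lorne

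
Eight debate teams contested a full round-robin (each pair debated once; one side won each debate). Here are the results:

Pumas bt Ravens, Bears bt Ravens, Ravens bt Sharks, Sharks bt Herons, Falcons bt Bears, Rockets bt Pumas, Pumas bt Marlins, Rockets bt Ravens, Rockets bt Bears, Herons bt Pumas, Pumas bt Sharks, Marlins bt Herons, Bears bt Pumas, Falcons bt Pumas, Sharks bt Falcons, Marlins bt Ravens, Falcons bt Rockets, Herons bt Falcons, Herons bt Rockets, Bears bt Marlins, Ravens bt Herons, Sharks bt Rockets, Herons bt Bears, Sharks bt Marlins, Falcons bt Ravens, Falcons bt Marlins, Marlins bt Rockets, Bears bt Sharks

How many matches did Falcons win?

5

Falcons' results: beat Ravens, Rockets, Marlins, Pumas, Bears; lost to Sharks, Herons.
That is 5 wins.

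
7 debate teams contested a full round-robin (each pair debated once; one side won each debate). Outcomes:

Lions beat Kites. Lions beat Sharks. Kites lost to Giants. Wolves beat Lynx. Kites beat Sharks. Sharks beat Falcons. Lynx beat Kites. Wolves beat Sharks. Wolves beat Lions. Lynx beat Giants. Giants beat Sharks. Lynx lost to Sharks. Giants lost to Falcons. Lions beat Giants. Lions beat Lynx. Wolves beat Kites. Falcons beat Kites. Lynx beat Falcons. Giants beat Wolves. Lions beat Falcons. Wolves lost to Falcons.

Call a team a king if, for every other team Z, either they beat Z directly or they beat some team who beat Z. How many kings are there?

Giants reaches everyone (king).
Lions reaches everyone (king).
Sharks cannot reach Lions in two steps.
Kites cannot reach Giants, Lions, Wolves in two steps.
Wolves reaches everyone (king).
Falcons reaches everyone (king).
Lynx cannot reach Lions in two steps.
Kings: Giants, Lions, Wolves, Falcons — 4.

4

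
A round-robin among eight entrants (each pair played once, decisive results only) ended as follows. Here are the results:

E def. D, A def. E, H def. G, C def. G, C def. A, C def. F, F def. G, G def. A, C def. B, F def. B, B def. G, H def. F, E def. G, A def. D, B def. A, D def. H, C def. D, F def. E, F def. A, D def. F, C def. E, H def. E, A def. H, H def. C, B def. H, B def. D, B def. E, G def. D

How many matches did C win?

6

C's results: beat A, B, D, E, F, G; lost to H.
That is 6 wins.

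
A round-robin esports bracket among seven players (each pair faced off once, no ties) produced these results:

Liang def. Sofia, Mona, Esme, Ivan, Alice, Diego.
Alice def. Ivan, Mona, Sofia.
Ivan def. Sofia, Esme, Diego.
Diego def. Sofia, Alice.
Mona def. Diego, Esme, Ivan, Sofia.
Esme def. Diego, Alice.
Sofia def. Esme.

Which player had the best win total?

Liang

Win totals: Alice 3, Sofia 1, Ivan 3, Diego 2, Mona 4, Esme 2, Liang 6.
Liang leads with 6 wins (next highest: 4).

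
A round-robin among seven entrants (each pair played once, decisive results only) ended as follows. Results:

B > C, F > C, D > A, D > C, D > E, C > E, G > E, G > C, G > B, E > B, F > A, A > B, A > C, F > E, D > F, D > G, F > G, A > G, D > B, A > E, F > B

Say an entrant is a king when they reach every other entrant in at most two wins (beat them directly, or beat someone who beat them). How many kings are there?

1

A cannot reach D, F in two steps.
B cannot reach A, D, F, G in two steps.
C cannot reach A, D, F, G in two steps.
D reaches everyone (king).
E cannot reach A, D, F, G in two steps.
F cannot reach D in two steps.
G cannot reach A, D, F in two steps.
Kings: D — 1.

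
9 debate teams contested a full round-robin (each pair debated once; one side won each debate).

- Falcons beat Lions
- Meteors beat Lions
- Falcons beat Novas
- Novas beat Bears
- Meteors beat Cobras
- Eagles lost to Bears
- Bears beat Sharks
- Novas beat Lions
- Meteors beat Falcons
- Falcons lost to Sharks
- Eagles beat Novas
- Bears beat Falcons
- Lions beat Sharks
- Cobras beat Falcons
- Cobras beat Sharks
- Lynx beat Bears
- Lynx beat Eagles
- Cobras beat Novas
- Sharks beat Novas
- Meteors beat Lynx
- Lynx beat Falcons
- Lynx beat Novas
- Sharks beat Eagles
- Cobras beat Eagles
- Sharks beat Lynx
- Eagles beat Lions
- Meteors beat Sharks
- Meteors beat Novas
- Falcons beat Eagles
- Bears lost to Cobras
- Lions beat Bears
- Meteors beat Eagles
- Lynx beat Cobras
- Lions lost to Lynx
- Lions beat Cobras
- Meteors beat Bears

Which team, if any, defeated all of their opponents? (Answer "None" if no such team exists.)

Meteors has 8 wins out of 8 opponents — a perfect record.

Meteors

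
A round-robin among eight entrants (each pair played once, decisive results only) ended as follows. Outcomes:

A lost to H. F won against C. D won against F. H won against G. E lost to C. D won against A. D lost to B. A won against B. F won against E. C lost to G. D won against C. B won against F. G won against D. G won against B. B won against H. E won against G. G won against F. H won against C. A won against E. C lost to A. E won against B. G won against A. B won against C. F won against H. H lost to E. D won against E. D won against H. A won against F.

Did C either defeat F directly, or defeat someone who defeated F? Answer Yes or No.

No

C did not beat F directly.
C beat E, but each of them lost to F. No two-step path.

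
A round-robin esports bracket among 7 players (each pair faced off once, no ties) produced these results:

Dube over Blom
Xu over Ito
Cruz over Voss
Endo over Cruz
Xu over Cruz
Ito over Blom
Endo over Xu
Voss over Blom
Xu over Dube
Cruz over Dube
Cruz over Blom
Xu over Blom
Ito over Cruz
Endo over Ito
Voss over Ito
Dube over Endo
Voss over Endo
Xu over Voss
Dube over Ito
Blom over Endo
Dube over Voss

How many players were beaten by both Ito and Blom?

Ito beat: Blom, Cruz.
Blom beat: Endo.
No one was beaten by both.

0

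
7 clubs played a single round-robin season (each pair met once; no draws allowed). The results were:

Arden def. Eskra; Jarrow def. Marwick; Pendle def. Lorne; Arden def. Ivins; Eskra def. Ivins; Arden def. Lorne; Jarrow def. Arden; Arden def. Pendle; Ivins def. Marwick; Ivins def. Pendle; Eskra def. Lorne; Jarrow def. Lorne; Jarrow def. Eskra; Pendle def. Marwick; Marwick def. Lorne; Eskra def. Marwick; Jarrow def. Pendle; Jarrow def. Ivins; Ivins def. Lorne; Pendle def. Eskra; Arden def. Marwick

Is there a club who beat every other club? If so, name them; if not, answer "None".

Jarrow has 6 wins out of 6 opponents — a perfect record.

Jarrow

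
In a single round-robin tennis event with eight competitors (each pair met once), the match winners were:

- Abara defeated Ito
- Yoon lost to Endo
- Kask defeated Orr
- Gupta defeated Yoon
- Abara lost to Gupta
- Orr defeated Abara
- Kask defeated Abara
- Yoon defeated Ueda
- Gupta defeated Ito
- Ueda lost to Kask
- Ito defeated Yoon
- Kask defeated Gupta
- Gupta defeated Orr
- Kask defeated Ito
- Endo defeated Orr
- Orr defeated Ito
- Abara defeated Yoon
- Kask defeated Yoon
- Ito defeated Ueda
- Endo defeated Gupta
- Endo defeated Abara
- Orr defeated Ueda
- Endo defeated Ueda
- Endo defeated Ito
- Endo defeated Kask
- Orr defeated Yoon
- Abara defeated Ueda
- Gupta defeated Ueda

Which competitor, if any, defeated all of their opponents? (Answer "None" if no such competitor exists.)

Endo has 7 wins out of 7 opponents — a perfect record.

Endo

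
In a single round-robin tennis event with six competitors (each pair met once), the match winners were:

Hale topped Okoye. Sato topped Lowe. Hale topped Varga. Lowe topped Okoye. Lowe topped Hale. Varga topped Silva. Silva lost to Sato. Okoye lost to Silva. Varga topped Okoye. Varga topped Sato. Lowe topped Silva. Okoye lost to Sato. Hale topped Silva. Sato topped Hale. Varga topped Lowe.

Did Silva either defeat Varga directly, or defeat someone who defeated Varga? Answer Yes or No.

No

Silva did not beat Varga directly.
Silva beat Okoye, but each of them lost to Varga. No two-step path.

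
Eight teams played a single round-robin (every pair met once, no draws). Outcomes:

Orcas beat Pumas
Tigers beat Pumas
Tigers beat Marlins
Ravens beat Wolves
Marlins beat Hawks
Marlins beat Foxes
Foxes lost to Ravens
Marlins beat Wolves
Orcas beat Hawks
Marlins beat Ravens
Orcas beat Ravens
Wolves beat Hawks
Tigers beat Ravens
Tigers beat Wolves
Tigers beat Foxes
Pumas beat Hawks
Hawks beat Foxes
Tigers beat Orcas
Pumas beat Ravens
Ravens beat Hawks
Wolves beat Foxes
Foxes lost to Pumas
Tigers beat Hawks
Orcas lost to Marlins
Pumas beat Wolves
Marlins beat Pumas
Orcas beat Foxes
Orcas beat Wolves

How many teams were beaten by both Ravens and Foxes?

Ravens beat: Wolves, Foxes, Hawks.
Foxes beat: no one.
No one was beaten by both.

0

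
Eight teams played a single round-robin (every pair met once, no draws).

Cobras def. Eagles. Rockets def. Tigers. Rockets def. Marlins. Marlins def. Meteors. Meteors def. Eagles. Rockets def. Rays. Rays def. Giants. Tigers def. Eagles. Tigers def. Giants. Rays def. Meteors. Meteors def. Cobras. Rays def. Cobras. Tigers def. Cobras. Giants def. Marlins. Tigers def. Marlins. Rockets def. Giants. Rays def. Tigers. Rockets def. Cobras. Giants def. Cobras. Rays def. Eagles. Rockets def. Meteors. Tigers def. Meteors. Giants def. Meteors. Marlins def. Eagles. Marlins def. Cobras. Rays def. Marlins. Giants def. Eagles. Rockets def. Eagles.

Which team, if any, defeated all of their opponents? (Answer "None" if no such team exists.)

Rockets

Rockets has 7 wins out of 7 opponents — a perfect record.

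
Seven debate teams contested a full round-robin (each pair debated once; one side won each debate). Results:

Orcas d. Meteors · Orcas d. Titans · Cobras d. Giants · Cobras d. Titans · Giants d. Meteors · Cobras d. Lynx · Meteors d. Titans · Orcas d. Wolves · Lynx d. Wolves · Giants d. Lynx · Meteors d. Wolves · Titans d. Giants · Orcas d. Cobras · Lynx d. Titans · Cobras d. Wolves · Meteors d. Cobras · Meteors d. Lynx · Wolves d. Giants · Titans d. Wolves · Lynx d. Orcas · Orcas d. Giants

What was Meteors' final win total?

Meteors' results: beat Cobras, Lynx, Wolves, Titans; lost to Giants, Orcas.
That is 4 wins.

4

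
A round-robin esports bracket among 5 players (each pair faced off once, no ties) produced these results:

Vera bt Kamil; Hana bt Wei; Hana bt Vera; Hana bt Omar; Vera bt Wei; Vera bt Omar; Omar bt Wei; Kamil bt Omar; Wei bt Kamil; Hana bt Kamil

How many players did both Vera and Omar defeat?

Vera beat: Omar, Wei, Kamil.
Omar beat: Wei.
Both beat: Wei — 1.

1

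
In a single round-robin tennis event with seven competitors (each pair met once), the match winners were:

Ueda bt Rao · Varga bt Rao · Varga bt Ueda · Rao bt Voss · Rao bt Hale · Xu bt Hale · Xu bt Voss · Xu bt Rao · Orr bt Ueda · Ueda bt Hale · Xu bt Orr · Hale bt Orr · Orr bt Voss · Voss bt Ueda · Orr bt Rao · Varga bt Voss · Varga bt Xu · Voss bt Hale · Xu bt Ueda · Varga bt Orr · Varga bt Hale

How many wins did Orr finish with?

3

Orr's results: beat Rao, Ueda, Voss; lost to Xu, Varga, Hale.
That is 3 wins.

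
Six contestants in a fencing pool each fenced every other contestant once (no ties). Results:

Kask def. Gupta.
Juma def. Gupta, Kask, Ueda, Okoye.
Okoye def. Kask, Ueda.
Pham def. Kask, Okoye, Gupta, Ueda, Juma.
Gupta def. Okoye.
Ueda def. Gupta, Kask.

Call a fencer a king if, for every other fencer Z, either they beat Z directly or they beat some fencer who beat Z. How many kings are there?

Juma cannot reach Pham in two steps.
Gupta cannot reach Juma, Pham in two steps.
Pham reaches everyone (king).
Kask cannot reach Juma, Pham, Ueda in two steps.
Ueda cannot reach Juma, Pham in two steps.
Okoye cannot reach Juma, Pham in two steps.
Kings: Pham — 1.

1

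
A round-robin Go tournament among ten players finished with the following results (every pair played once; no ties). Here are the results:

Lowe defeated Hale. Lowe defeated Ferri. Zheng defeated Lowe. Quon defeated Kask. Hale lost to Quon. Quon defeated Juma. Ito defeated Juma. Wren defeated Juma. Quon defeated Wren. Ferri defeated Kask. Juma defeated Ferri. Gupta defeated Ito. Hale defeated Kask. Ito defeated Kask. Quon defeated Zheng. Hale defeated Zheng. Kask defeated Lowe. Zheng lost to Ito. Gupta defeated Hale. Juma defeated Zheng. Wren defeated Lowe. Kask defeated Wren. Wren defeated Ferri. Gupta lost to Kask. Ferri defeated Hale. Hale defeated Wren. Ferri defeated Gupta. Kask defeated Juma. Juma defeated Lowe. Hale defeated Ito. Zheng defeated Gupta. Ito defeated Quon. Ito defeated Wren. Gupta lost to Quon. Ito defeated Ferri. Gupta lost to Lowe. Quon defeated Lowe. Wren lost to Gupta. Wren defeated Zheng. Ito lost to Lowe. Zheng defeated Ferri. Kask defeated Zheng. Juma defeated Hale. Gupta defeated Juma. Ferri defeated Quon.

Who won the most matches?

Win totals: Ito 6, Gupta 4, Juma 4, Lowe 4, Hale 4, Quon 7, Wren 4, Zheng 3, Ferri 4, Kask 5.
Quon leads with 7 wins (next highest: 6).

Quon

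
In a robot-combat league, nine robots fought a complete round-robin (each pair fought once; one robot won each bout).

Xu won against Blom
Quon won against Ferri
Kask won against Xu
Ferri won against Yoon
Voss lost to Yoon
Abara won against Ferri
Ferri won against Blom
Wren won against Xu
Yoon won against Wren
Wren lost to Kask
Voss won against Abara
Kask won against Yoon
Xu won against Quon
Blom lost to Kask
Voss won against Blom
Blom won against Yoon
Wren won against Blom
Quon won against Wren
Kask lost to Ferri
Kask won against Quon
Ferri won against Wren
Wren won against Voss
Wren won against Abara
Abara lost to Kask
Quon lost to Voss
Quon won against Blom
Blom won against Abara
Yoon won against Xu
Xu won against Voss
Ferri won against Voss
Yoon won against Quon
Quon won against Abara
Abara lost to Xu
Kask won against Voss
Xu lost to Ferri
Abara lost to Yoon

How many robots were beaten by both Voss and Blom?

1

Voss beat: Quon, Abara, Blom.
Blom beat: Abara, Yoon.
Both beat: Abara — 1.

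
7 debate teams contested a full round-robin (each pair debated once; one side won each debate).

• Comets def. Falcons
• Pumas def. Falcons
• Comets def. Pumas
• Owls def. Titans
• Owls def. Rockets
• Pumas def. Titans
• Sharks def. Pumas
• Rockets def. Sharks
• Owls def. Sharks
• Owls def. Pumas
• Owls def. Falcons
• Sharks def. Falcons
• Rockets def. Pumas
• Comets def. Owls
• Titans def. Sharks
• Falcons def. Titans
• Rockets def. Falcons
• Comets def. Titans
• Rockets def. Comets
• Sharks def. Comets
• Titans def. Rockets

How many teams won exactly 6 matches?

0

Win totals: Pumas 2, Titans 2, Sharks 3, Owls 5, Comets 4, Falcons 1, Rockets 4.
No team has exactly 6 wins.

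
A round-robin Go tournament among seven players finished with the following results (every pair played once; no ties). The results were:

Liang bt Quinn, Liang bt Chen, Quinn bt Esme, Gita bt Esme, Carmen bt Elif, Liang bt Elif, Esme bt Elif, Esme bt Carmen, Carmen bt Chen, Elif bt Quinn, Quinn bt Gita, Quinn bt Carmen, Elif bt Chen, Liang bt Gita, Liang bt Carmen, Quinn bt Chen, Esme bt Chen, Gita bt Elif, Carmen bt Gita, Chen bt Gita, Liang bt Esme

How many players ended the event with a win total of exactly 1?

1

Win totals: Quinn 4, Gita 2, Liang 6, Carmen 3, Chen 1, Elif 2, Esme 3.
Exactly 1: Chen — 1 player.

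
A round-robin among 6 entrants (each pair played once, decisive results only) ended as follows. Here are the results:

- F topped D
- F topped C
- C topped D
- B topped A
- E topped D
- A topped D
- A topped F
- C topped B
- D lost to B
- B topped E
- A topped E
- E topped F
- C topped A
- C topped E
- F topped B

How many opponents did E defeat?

E's results: beat D, F; lost to A, B, C.
That is 2 wins.

2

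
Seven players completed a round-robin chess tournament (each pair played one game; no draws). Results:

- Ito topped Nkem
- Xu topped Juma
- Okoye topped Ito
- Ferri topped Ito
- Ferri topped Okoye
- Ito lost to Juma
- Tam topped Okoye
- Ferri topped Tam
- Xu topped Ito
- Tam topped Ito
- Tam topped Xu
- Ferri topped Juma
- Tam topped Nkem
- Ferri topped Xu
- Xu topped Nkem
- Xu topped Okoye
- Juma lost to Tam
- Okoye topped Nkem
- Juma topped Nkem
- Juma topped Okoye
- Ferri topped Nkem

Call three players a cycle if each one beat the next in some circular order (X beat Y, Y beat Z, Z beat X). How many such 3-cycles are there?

Win totals: Ito 1, Ferri 6, Nkem 0, Tam 5, Xu 4, Okoye 2, Juma 3.
A player with w wins dominates both others in C(w,2) triples; summing gives 0 + 15 + 0 + 10 + 6 + 1 + 3 = 35 transitive triples.
Total triples C(7,3) = 35, so cyclic triples = 35 − 35 = 0.

0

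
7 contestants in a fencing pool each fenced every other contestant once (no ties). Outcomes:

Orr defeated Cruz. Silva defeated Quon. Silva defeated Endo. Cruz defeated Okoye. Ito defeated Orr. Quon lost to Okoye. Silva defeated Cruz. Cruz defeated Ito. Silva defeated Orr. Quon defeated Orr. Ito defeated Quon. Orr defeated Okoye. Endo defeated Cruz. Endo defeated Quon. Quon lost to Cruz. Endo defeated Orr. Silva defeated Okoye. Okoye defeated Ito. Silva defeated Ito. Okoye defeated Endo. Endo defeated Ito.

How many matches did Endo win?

Endo's results: beat Quon, Orr, Cruz, Ito; lost to Silva, Okoye.
That is 4 wins.

4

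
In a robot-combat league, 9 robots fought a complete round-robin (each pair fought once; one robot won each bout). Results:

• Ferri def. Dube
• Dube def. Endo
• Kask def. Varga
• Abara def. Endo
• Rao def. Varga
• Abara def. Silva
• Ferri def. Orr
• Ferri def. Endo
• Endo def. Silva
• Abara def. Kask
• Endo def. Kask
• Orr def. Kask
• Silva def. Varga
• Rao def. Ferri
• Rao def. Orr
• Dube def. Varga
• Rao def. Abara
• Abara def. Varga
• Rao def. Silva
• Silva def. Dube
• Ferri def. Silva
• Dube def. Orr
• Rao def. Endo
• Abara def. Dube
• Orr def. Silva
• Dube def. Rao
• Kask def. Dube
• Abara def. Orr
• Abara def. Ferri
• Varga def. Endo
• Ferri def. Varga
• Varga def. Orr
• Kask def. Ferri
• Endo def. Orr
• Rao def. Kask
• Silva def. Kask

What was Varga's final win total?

Varga's results: beat Endo, Orr; lost to Silva, Abara, Kask, Rao, Ferri, Dube.
That is 2 wins.

2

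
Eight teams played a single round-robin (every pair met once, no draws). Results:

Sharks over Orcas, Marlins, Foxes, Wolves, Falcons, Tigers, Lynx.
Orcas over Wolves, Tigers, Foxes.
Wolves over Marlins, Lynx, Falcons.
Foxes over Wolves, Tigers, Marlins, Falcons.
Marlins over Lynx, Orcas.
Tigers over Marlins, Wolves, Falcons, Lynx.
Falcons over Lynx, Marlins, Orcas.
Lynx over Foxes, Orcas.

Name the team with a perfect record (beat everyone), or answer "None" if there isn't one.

Sharks has 7 wins out of 7 opponents — a perfect record.

Sharks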